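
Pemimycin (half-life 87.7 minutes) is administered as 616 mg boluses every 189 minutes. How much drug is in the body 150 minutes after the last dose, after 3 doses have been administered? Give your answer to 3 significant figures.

240 mg

The 3 doses were given 528, 339, 150 minutes ago.
Total = 616·(1/2)^(528/87.7) + 616·(1/2)^(339/87.7) + 616·(1/2)^(150/87.7)
      = 9.489 + 42.263 + 188.24 ≈ 239.99 mg.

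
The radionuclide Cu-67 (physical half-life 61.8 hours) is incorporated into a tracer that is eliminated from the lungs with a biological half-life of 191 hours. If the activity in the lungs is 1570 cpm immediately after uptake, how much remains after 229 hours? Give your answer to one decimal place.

52.4 cpm

1/t_eff = 1/t_phys + 1/t_biol = 1/61.8 + 1/191 = 0.021417 per hour.
t_eff = 61.8 × 191 / (61.8 + 191) ≈ 46.692 hours.
Remaining = 1570 × (1/2)^(229/46.692) = 1570 × (1/2)^4.9045 ≈ 52.422 cpm.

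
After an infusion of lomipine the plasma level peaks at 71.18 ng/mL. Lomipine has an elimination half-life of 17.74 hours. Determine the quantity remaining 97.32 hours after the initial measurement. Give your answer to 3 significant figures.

1.59 ng/mL

Number of half-lives: n = 97.32/17.74 ≈ 5.4859.
Remaining = 71.18 × (1/2)^5.4859 = 71.18 × 0.022314 ≈ 1.5883 ng/mL.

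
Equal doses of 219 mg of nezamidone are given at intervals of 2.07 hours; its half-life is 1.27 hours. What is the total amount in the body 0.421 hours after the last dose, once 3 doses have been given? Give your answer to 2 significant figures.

250 mg

The 3 doses were given 4.561, 2.491, 0.421 hours ago.
Total = 219·(1/2)^(4.561/1.27) + 219·(1/2)^(2.491/1.27) + 219·(1/2)^(0.421/1.27)
      = 18.17 + 56.234 + 174.04 ≈ 248.45 mg.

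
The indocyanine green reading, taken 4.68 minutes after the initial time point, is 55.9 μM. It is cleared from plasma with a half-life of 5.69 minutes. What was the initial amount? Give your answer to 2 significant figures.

99 μM

Number of half-lives elapsed: n = 4.68/5.69 ≈ 0.8225.
A₀ = A × 2^n = 55.9 × 2^0.8225 = 55.9 × 1.7685 ≈ 98.857 μM.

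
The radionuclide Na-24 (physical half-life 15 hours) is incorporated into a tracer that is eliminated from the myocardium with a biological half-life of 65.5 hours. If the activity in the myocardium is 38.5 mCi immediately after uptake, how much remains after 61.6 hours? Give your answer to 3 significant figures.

1/t_eff = 1/t_phys + 1/t_biol = 1/15 + 1/65.5 = 0.081934 per hour.
t_eff = 15 × 65.5 / (15 + 65.5) ≈ 12.205 hours.
Remaining = 38.5 × (1/2)^(61.6/12.205) = 38.5 × (1/2)^5.0471 ≈ 1.1645 mCi.

1.16 mCi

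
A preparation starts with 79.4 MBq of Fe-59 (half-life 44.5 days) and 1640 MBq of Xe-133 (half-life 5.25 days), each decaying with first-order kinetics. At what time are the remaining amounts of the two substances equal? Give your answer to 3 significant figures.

26.0 days

Set 79.4·(1/2)^(t/44.5) = 1640·(1/2)^(t/5.25).
Taking log₂: log₂(79.4/1640) = t·(1/44.5 − 1/5.25).
log₂(0.048415) = -4.3684; 1/44.5 − 1/5.25 = -0.168.
t = -4.3684 / -0.168 ≈ 26.002 days.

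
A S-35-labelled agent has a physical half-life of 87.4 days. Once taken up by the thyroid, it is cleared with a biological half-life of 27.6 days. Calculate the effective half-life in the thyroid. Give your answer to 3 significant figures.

1/t_eff = 1/t_phys + 1/t_biol = 1/87.4 + 1/27.6 = 0.047674 per day.
t_eff = 87.4 × 27.6 / (87.4 + 27.6) ≈ 20.976 days.

21.0 days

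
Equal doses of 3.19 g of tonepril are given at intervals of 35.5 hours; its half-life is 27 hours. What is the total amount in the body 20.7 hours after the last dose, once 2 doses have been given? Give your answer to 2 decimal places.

The 2 doses were given 56.2, 20.7 hours ago.
Total = 3.19·(1/2)^(56.2/27) + 3.19·(1/2)^(20.7/27)
      = 0.75371 + 1.875 ≈ 2.6287 g.

2.63 g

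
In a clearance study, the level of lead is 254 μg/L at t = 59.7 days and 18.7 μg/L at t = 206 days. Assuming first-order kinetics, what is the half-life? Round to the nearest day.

39 days

Over Δt = 206 − 59.7 = 146.3 days, the level fell by a factor of 254/18.7 ≈ 13.583.
n = log₂(13.583) ≈ 3.7637 half-lives, so t½ = 146.3/3.7637 ≈ 38.871 days.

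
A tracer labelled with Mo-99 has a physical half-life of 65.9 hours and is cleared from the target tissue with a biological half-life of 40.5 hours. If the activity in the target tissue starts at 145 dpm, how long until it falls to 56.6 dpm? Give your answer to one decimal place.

34.0 hours

1/t_eff = 1/t_phys + 1/t_biol = 1/65.9 + 1/40.5 = 0.039866 per hour.
t_eff = 65.9 × 40.5 / (65.9 + 40.5) ≈ 25.084 hours.
n = log₂(145/56.6) ≈ 1.3572; t = 1.3572 × 25.084 ≈ 34.044 hours.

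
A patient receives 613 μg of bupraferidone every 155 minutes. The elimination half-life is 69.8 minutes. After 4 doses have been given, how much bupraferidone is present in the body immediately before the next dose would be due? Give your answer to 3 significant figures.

167 μg

The 4 doses were given 620, 465, 310, 155 minutes ago.
Total = 613·(1/2)^(620/69.8) + 613·(1/2)^(465/69.8) + 613·(1/2)^(310/69.8) + 613·(1/2)^(155/69.8)
      = 1.2988 + 6.0538 + 28.217 + 131.52 ≈ 167.09 μg.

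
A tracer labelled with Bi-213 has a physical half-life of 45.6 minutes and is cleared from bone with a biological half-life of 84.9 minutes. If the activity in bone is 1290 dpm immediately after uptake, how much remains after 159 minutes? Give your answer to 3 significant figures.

1/t_eff = 1/t_phys + 1/t_biol = 1/45.6 + 1/84.9 = 0.033708 per minute.
t_eff = 45.6 × 84.9 / (45.6 + 84.9) ≈ 29.666 minutes.
Remaining = 1290 × (1/2)^(159/29.666) = 1290 × (1/2)^5.3596 ≈ 31.418 dpm.

31.4 dpm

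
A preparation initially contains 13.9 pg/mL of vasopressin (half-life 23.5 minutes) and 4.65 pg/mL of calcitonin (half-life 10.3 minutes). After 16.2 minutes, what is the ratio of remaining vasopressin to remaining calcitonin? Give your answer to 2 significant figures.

5.5

vasopressin: 13.9 × (1/2)^(16.2/23.5) = 13.9 × (1/2)^0.68936 ≈ 8.6198 pg/mL.
calcitonin: 4.65 × (1/2)^(16.2/10.3) = 4.65 × (1/2)^1.5728 ≈ 1.5631 pg/mL.
Ratio ≈ 8.6198 / 1.5631 ≈ 5.5145.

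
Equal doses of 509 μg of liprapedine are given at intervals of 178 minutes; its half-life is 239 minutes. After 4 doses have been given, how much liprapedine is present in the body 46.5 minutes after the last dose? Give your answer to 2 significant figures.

960 μg

The 4 doses were given 580.5, 402.5, 224.5, 46.5 minutes ago.
Total = 509·(1/2)^(580.5/239) + 509·(1/2)^(402.5/239) + 509·(1/2)^(224.5/239) + 509·(1/2)^(46.5/239)
      = 94.527 + 158.4 + 265.43 + 444.78 ≈ 963.14 μg.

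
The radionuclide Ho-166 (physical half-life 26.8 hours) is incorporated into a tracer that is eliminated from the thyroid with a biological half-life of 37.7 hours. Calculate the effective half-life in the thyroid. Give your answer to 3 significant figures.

15.7 hours

1/t_eff = 1/t_phys + 1/t_biol = 1/26.8 + 1/37.7 = 0.063839 per hour.
t_eff = 26.8 × 37.7 / (26.8 + 37.7) ≈ 15.664 hours.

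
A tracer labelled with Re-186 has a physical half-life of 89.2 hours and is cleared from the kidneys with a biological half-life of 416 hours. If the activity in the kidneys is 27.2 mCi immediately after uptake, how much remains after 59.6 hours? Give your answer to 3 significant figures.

15.5 mCi

1/t_eff = 1/t_phys + 1/t_biol = 1/89.2 + 1/416 = 0.013615 per hour.
t_eff = 89.2 × 416 / (89.2 + 416) ≈ 73.451 hours.
Remaining = 27.2 × (1/2)^(59.6/73.451) = 27.2 × (1/2)^0.81143 ≈ 15.499 mCi.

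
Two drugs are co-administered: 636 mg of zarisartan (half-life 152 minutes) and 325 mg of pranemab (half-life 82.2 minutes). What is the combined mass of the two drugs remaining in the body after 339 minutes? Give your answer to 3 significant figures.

154 mg

zarisartan: 636 × (1/2)^(339/152) = 636 × (1/2)^2.2303 ≈ 135.54 mg.
pranemab: 325 × (1/2)^(339/82.2) = 325 × (1/2)^4.1241 ≈ 18.638 mg.
Total = 135.54 + 18.638 ≈ 154.18 mg.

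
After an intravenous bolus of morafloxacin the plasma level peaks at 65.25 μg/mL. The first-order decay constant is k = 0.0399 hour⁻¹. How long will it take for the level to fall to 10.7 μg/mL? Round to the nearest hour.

t½ = ln 2 / k = 0.69315 / 0.0399 ≈ 17.372 hours.
Fraction remaining = 10.7/65.25 ≈ 0.16398.
n = log₂(65.25/10.7) = ln(6.0981)/ln 2 ≈ 2.6084 half-lives.
t = n × t½ = 2.6084 × 17.372 ≈ 45.313 hours.

45 hours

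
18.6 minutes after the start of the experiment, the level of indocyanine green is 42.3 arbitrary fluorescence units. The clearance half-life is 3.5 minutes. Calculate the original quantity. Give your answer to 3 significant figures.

Number of half-lives elapsed: n = 18.6/3.5 ≈ 5.3143.
A₀ = A × 2^n = 42.3 × 2^5.3143 = 42.3 × 39.789 ≈ 1683.1 arbitrary fluorescence units.

1680 arbitrary fluorescence units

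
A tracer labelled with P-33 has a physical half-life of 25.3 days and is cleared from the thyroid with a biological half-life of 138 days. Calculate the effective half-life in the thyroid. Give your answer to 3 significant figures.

21.4 days

1/t_eff = 1/t_phys + 1/t_biol = 1/25.3 + 1/138 = 0.046772 per day.
t_eff = 25.3 × 138 / (25.3 + 138) ≈ 21.38 days.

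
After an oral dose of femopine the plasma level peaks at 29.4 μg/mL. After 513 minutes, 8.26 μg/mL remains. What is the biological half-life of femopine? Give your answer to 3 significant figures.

A/A₀ = 8.26/29.4 ≈ 0.28095.
n = log₂(3.5593) ≈ 1.8316 half-lives elapsed in 513 minutes.
t½ = 513/1.8316 ≈ 280.08 minutes.

280 minutes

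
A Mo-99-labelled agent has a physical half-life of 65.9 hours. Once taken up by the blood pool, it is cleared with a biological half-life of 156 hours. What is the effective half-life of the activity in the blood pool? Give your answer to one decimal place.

46.3 hours

1/t_eff = 1/t_phys + 1/t_biol = 1/65.9 + 1/156 = 0.021585 per hour.
t_eff = 65.9 × 156 / (65.9 + 156) ≈ 46.329 hours.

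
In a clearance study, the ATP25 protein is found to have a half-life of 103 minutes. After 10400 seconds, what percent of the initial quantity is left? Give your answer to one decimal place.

31.1%

10400 seconds = 173.333 minutes.
n = 173.333/103 ≈ 1.6828 half-lives.
Fraction remaining = (1/2)^1.6828 ≈ 0.31147, i.e. 31.147%.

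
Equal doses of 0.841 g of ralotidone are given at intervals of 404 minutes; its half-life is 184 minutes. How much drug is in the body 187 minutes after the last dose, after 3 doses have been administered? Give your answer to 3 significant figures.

The 3 doses were given 995, 591, 187 minutes ago.
Total = 0.841·(1/2)^(995/184) + 0.841·(1/2)^(591/184) + 0.841·(1/2)^(187/184)
      = 0.019813 + 0.090761 + 0.41577 ≈ 0.52635 g.

0.526 g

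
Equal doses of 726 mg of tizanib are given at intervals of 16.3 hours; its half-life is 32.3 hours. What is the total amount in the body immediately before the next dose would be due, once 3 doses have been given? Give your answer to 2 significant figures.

1100 mg

The 3 doses were given 48.9, 32.6, 16.3 hours ago.
Total = 726·(1/2)^(48.9/32.3) + 726·(1/2)^(32.6/32.3) + 726·(1/2)^(16.3/32.3)
      = 254.21 + 360.67 + 511.71 ≈ 1126.6 mg.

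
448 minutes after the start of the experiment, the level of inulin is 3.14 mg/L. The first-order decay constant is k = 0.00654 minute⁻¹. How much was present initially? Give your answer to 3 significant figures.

t½ = ln 2 / k = 0.69315 / 0.00654 ≈ 105.99 minutes.
Number of half-lives elapsed: n = 448/105.99 ≈ 4.227.
A₀ = A × 2^n = 3.14 × 2^4.227 = 3.14 × 18.726 ≈ 58.8 mg/L.

58.8 mg/L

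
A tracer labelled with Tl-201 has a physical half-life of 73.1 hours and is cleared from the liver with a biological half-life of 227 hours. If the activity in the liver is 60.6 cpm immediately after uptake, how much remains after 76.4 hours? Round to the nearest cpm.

23 cpm

1/t_eff = 1/t_phys + 1/t_biol = 1/73.1 + 1/227 = 0.018085 per hour.
t_eff = 73.1 × 227 / (73.1 + 227) ≈ 55.294 hours.
Remaining = 60.6 × (1/2)^(76.4/55.294) = 60.6 × (1/2)^1.3817 ≈ 23.256 cpm.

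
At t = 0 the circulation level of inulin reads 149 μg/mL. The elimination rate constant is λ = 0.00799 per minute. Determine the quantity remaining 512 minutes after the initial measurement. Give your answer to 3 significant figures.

t½ = ln 2 / λ = 0.69315 / 0.00799 ≈ 86.752 minutes.
Number of half-lives: n = 512/86.752 ≈ 5.9019.
Remaining = 149 × (1/2)^5.9019 = 149 × 0.016725 ≈ 2.492 μg/mL.

2.49 μg/mL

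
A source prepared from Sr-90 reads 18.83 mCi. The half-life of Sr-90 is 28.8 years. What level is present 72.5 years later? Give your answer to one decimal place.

3.3 mCi

Number of half-lives: n = 72.5/28.8 ≈ 2.5174.
Remaining = 18.83 × (1/2)^2.5174 = 18.83 × 0.17466 ≈ 3.2889 mCi.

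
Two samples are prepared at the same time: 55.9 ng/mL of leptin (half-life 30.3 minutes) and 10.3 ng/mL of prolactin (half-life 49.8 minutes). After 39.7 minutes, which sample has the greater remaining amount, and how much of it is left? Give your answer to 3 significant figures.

leptin, 22.5 ng/mL

leptin: 55.9 × (1/2)^1.3102 ≈ 22.542 ng/mL.
prolactin: 10.3 × (1/2)^0.79719 ≈ 5.9273 ng/mL.
Leptin has more remaining, at ≈ 22.542 ng/mL.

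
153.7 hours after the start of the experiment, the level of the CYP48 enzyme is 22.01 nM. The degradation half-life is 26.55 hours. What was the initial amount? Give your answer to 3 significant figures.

Number of half-lives elapsed: n = 153.7/26.55 ≈ 5.7891.
A₀ = A × 2^n = 22.01 × 2^5.7891 = 22.01 × 55.295 ≈ 1217 nM.

1220 nM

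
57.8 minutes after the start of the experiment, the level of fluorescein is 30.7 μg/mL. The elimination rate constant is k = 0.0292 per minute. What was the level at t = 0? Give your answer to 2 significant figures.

t½ = ln 2 / k = 0.69315 / 0.0292 ≈ 23.738 minutes.
Number of half-lives elapsed: n = 57.8/23.738 ≈ 2.4349.
A₀ = A × 2^n = 30.7 × 2^2.4349 = 30.7 × 5.4074 ≈ 166.01 μg/mL.

170 μg/mL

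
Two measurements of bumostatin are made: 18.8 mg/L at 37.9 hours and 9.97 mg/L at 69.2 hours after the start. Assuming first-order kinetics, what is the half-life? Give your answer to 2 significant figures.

34 hours

Over Δt = 69.2 − 37.9 = 31.3 hours, the level fell by a factor of 18.8/9.97 ≈ 1.8857.
n = log₂(1.8857) ≈ 0.91507 half-lives, so t½ = 31.3/0.91507 ≈ 34.205 hours.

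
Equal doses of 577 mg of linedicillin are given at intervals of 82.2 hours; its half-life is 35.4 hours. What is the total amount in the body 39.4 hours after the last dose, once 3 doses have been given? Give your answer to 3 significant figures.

331 mg

The 3 doses were given 203.8, 121.6, 39.4 hours ago.
Total = 577·(1/2)^(203.8/35.4) + 577·(1/2)^(121.6/35.4) + 577·(1/2)^(39.4/35.4)
      = 10.669 + 53.349 + 266.77 ≈ 330.78 mg.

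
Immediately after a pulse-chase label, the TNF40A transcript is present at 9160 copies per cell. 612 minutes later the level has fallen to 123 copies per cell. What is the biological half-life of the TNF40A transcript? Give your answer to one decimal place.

A/A₀ = 123/9160 ≈ 0.013428.
n = log₂(74.472) ≈ 6.2186 half-lives elapsed in 612 minutes.
t½ = 612/6.2186 ≈ 98.414 minutes.

98.4 minutes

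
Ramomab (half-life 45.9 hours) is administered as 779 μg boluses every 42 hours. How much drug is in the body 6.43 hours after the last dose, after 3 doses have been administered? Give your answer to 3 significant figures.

The 3 doses were given 90.43, 48.43, 6.43 hours ago.
Total = 779·(1/2)^(90.43/45.9) + 779·(1/2)^(48.43/45.9) + 779·(1/2)^(6.43/45.9)
      = 198.82 + 374.9 + 706.91 ≈ 1280.6 μg.

1280 μg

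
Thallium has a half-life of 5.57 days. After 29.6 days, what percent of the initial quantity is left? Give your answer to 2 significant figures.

n = 29.6/5.57 ≈ 5.3142 half-lives.
Fraction remaining = (1/2)^5.3142 ≈ 0.025135, i.e. 2.5135%.

2.5%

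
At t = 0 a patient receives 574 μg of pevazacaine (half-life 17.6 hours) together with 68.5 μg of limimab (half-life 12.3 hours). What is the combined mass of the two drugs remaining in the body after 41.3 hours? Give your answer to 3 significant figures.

pevazacaine: 574 × (1/2)^(41.3/17.6) = 574 × (1/2)^2.3466 ≈ 112.85 μg.
limimab: 68.5 × (1/2)^(41.3/12.3) = 68.5 × (1/2)^3.3577 ≈ 6.6821 μg.
Total = 112.85 + 6.6821 ≈ 119.54 μg.

120 μg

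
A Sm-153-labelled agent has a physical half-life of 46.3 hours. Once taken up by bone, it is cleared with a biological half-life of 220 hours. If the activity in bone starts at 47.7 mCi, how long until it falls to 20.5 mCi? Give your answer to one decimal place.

46.6 hours

1/t_eff = 1/t_phys + 1/t_biol = 1/46.3 + 1/220 = 0.026144 per hour.
t_eff = 46.3 × 220 / (46.3 + 220) ≈ 38.25 hours.
n = log₂(47.7/20.5) ≈ 1.2184; t = 1.2184 × 38.25 ≈ 46.603 hours.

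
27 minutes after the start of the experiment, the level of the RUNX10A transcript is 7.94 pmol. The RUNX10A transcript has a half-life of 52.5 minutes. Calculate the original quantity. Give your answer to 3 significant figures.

Number of half-lives elapsed: n = 27/52.5 ≈ 0.51429.
A₀ = A × 2^n = 7.94 × 2^0.51429 = 7.94 × 1.4283 ≈ 11.341 pmol.

11.3 pmol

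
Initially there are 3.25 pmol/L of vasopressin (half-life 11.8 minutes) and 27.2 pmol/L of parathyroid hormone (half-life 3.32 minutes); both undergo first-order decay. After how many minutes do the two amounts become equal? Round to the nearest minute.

Set 3.25·(1/2)^(t/11.8) = 27.2·(1/2)^(t/3.32).
Taking log₂: log₂(3.25/27.2) = t·(1/11.8 − 1/3.32).
log₂(0.11949) = -3.0651; 1/11.8 − 1/3.32 = -0.21646.
t = -3.0651 / -0.21646 ≈ 14.16 minutes.

14 minutes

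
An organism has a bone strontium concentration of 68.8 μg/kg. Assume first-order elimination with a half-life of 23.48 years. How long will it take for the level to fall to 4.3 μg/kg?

4.3/68.8 = 1/16, so 4 half-lives have elapsed.
t = 4 × 23.48 = 93.92 years.

93.92 years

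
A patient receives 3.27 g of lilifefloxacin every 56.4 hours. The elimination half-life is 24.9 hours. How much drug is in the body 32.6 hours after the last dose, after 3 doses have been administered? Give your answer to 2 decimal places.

1.65 g

The 3 doses were given 145.4, 89, 32.6 hours ago.
Total = 3.27·(1/2)^(145.4/24.9) + 3.27·(1/2)^(89/24.9) + 3.27·(1/2)^(32.6/24.9)
      = 0.057112 + 0.27452 + 1.3196 ≈ 1.6512 g.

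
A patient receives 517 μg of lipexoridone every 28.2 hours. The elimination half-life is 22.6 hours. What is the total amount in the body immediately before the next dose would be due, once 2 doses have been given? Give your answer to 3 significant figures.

309 μg

The 2 doses were given 56.4, 28.2 hours ago.
Total = 517·(1/2)^(56.4/22.6) + 517·(1/2)^(28.2/22.6)
      = 91.674 + 217.71 ≈ 309.38 μg.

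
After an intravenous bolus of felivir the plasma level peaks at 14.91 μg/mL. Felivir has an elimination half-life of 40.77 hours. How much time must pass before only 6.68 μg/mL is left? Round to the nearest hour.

47 hours

Fraction remaining = 6.68/14.91 ≈ 0.44802.
n = log₂(14.91/6.68) = ln(2.232)/ln 2 ≈ 1.1584 half-lives.
t = n × t½ = 1.1584 × 40.77 ≈ 47.226 hours.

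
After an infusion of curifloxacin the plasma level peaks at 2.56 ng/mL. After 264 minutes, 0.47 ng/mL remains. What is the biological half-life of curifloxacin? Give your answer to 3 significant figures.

A/A₀ = 0.47/2.56 ≈ 0.18359.
n = log₂(5.4468) ≈ 2.4454 half-lives elapsed in 264 minutes.
t½ = 264/2.4454 ≈ 107.96 minutes.

108 minutes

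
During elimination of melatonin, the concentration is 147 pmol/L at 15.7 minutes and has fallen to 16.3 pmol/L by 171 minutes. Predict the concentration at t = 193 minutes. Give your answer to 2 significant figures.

Over Δt = 171 − 15.7 = 155.3 minutes, the level fell by a factor of 147/16.3 ≈ 9.0184.
n = log₂(9.0184) ≈ 3.1729 half-lives, so t½ = 155.3/3.1729 ≈ 48.946 minutes.
From t = 171 to t = 193: 16.3 × (1/2)^((193−171)/48.946) ≈ 11.937 pmol/L.

12 pmol/L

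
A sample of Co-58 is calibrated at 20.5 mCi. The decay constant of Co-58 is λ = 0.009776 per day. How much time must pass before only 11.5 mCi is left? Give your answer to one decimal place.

t½ = ln 2 / λ = 0.69315 / 0.009776 ≈ 70.903 days.
Fraction remaining = 11.5/20.5 ≈ 0.56098.
n = log₂(20.5/11.5) = ln(1.7826)/ln 2 ≈ 0.83399 half-lives.
t = n × t½ = 0.83399 × 70.903 ≈ 59.132 days.

59.1 days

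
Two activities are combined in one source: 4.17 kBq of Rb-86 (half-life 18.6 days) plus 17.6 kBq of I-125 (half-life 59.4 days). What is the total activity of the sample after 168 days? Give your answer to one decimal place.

Rb-86: 4.17 × (1/2)^(168/18.6) = 4.17 × (1/2)^9.0323 ≈ 0.0079644 kBq.
I-125: 17.6 × (1/2)^(168/59.4) = 17.6 × (1/2)^2.8283 ≈ 2.4781 kBq.
Total = 0.0079644 + 2.4781 ≈ 2.486 kBq.

2.5 kBq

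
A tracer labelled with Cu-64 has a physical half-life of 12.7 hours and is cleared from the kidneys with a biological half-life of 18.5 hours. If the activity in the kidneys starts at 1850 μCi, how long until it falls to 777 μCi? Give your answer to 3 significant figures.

9.42 hours

1/t_eff = 1/t_phys + 1/t_biol = 1/12.7 + 1/18.5 = 0.13279 per hour.
t_eff = 12.7 × 18.5 / (12.7 + 18.5) ≈ 7.5304 hours.
n = log₂(1850/777) ≈ 1.2515; t = 1.2515 × 7.5304 ≈ 9.4246 hours.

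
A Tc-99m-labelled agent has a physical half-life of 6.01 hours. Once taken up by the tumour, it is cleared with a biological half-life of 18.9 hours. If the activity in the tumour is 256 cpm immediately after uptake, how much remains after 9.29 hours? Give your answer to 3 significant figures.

1/t_eff = 1/t_phys + 1/t_biol = 1/6.01 + 1/18.9 = 0.2193 per hour.
t_eff = 6.01 × 18.9 / (6.01 + 18.9) ≈ 4.56 hours.
Remaining = 256 × (1/2)^(9.29/4.56) = 256 × (1/2)^2.0373 ≈ 62.367 cpm.

62.4 cpm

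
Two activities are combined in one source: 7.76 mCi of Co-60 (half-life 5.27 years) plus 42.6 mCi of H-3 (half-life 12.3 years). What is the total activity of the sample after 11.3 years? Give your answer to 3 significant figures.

Co-60: 7.76 × (1/2)^(11.3/5.27) = 7.76 × (1/2)^2.1442 ≈ 1.7555 mCi.
H-3: 42.6 × (1/2)^(11.3/12.3) = 42.6 × (1/2)^0.9187 ≈ 22.535 mCi.
Total = 1.7555 + 22.535 ≈ 24.29 mCi.

24.3 mCi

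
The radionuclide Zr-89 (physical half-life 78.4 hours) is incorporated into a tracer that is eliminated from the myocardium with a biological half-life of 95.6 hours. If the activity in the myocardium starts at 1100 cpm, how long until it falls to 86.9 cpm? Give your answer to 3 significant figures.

1/t_eff = 1/t_phys + 1/t_biol = 1/78.4 + 1/95.6 = 0.023215 per hour.
t_eff = 78.4 × 95.6 / (78.4 + 95.6) ≈ 43.075 hours.
n = log₂(1100/86.9) ≈ 3.662; t = 3.662 × 43.075 ≈ 157.74 hours.

158 hours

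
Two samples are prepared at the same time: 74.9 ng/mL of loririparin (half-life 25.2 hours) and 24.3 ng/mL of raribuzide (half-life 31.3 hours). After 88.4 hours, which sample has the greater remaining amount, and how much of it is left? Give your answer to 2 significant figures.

loririparin, 6.6 ng/mL

loririparin: 74.9 × (1/2)^3.5079 ≈ 6.584 ng/mL.
raribuzide: 24.3 × (1/2)^2.8243 ≈ 3.4309 ng/mL.
Loririparin has more remaining, at ≈ 6.584 ng/mL.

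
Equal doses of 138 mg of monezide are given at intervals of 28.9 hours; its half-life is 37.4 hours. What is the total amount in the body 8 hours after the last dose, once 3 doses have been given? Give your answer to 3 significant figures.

The 3 doses were given 65.8, 36.9, 8 hours ago.
Total = 138·(1/2)^(65.8/37.4) + 138·(1/2)^(36.9/37.4) + 138·(1/2)^(8/37.4)
      = 40.762 + 69.642 + 118.98 ≈ 229.39 mg.

229 mg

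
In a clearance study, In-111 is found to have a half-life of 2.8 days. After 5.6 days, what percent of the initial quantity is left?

25%

n = 5.6/2.8 ≈ 2 half-lives.
Fraction remaining = (1/2)^2 ≈ 0.25, i.e. 25%.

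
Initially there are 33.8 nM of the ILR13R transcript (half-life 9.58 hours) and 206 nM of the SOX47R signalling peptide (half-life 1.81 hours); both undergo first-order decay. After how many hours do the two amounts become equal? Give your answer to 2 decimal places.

5.82 hours

Set 33.8·(1/2)^(t/9.58) = 206·(1/2)^(t/1.81).
Taking log₂: log₂(33.8/206) = t·(1/9.58 − 1/1.81).
log₂(0.16408) = -2.6075; 1/9.58 − 1/1.81 = -0.4481.
t = -2.6075 / -0.4481 ≈ 5.8191 hours.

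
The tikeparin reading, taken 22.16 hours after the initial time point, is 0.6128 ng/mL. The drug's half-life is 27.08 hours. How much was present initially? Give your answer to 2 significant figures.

Number of half-lives elapsed: n = 22.16/27.08 ≈ 0.81832.
A₀ = A × 2^n = 0.6128 × 2^0.81832 = 0.6128 × 1.7633 ≈ 1.0806 ng/mL.

1.1 ng/mL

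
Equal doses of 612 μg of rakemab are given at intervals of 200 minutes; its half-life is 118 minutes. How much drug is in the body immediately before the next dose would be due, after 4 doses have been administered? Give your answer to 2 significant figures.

270 μg

The 4 doses were given 800, 600, 400, 200 minutes ago.
Total = 612·(1/2)^(800/118) + 612·(1/2)^(600/118) + 612·(1/2)^(400/118) + 612·(1/2)^(200/118)
      = 5.5702 + 18.034 + 58.386 + 189.03 ≈ 271.02 μg.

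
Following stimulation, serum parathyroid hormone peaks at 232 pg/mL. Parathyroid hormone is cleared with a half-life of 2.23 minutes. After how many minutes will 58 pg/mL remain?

58/232 = 1/4, so 2 half-lives have elapsed.
t = 2 × 2.23 = 4.46 minutes.

4.46 minutes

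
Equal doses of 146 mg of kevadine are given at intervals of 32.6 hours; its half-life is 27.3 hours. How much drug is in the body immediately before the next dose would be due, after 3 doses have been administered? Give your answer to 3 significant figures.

104 mg

The 3 doses were given 97.8, 65.2, 32.6 hours ago.
Total = 146·(1/2)^(97.8/27.3) + 146·(1/2)^(65.2/27.3) + 146·(1/2)^(32.6/27.3)
      = 12.188 + 27.887 + 63.809 ≈ 103.88 mg.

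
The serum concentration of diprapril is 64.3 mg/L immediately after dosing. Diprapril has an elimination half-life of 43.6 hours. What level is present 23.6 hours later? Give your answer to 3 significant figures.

44.2 mg/L

Number of half-lives: n = 23.6/43.6 ≈ 0.54128.
Remaining = 64.3 × (1/2)^0.54128 = 64.3 × 0.68716 ≈ 44.184 mg/L.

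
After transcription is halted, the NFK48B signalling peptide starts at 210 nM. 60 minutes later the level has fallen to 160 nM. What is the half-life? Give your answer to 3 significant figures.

153 minutes

A/A₀ = 160/210 ≈ 0.7619.
n = log₂(1.3125) ≈ 0.39232 half-lives elapsed in 60 minutes.
t½ = 60/0.39232 ≈ 152.94 minutes.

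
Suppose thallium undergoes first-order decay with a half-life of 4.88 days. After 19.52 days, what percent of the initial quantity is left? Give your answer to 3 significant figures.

6.25%

n = 19.52/4.88 ≈ 4 half-lives.
Fraction remaining = (1/2)^4 ≈ 0.0625, i.e. 6.25%.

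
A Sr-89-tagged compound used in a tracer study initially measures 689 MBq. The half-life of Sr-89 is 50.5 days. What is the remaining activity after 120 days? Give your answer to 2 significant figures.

130 MBq

Number of half-lives: n = 120/50.5 ≈ 2.3762.
Remaining = 689 × (1/2)^2.3762 = 689 × 0.19261 ≈ 132.71 MBq.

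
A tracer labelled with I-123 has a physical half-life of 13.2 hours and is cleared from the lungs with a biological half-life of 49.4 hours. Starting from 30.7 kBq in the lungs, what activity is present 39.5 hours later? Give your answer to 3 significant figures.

2.22 kBq

1/t_eff = 1/t_phys + 1/t_biol = 1/13.2 + 1/49.4 = 0.096 per hour.
t_eff = 13.2 × 49.4 / (13.2 + 49.4) ≈ 10.417 hours.
Remaining = 30.7 × (1/2)^(39.5/10.417) = 30.7 × (1/2)^3.792 ≈ 2.2163 kBq.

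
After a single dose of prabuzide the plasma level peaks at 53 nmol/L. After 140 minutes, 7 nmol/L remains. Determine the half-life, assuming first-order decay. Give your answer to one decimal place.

47.9 minutes

A/A₀ = 7/53 ≈ 0.13208.
n = log₂(7.5714) ≈ 2.9206 half-lives elapsed in 140 minutes.
t½ = 140/2.9206 ≈ 47.936 minutes.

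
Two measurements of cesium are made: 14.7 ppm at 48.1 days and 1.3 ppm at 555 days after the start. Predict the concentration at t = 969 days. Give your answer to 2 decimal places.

0.18 ppm

Over Δt = 555 − 48.1 = 506.9 days, the level fell by a factor of 14.7/1.3 ≈ 11.308.
n = log₂(11.308) ≈ 3.4992 half-lives, so t½ = 506.9/3.4992 ≈ 144.86 days.
From t = 555 to t = 969: 1.3 × (1/2)^((969−555)/144.86) ≈ 0.17932 ppm.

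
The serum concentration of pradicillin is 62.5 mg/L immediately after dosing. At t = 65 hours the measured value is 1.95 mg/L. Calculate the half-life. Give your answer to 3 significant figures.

A/A₀ = 1.95/62.5 ≈ 0.0312.
n = log₂(32.051) ≈ 5.0023 half-lives elapsed in 65 hours.
t½ = 65/5.0023 ≈ 12.994 hours.

13.0 hours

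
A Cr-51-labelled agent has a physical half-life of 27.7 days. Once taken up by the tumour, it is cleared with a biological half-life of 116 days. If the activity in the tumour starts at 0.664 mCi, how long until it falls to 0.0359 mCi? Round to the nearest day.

1/t_eff = 1/t_phys + 1/t_biol = 1/27.7 + 1/116 = 0.044722 per day.
t_eff = 27.7 × 116 / (27.7 + 116) ≈ 22.36 days.
n = log₂(0.664/0.0359) ≈ 4.2091; t = 4.2091 × 22.36 ≈ 94.118 days.

94 days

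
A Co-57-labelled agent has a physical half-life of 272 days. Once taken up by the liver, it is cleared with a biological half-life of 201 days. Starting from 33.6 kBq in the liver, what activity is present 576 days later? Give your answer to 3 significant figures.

1/t_eff = 1/t_phys + 1/t_biol = 1/272 + 1/201 = 0.0086516 per day.
t_eff = 272 × 201 / (272 + 201) ≈ 115.59 days.
Remaining = 33.6 × (1/2)^(576/115.59) = 33.6 × (1/2)^4.9833 ≈ 1.0622 kBq.

1.06 kBq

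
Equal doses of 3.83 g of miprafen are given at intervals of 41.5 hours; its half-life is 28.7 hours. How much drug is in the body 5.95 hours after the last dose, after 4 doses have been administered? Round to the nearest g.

The 4 doses were given 130.45, 88.95, 47.45, 5.95 hours ago.
Total = 3.83·(1/2)^(130.45/28.7) + 3.83·(1/2)^(88.95/28.7) + 3.83·(1/2)^(47.45/28.7) + 3.83·(1/2)^(5.95/28.7)
      = 0.16403 + 0.44691 + 1.2176 + 3.3173 ≈ 5.1459 g.

5 g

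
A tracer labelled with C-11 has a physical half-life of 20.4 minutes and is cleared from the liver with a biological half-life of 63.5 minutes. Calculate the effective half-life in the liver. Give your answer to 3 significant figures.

15.4 minutes

1/t_eff = 1/t_phys + 1/t_biol = 1/20.4 + 1/63.5 = 0.064768 per minute.
t_eff = 20.4 × 63.5 / (20.4 + 63.5) ≈ 15.44 minutes.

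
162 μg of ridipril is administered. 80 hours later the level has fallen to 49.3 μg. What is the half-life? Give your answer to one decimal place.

A/A₀ = 49.3/162 ≈ 0.30432.
n = log₂(3.286) ≈ 1.7163 half-lives elapsed in 80 hours.
t½ = 80/1.7163 ≈ 46.611 hours.

46.6 hours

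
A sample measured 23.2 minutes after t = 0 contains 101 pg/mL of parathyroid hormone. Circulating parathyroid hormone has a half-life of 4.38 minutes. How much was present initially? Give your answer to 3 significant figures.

Number of half-lives elapsed: n = 23.2/4.38 ≈ 5.2968.
A₀ = A × 2^n = 101 × 2^5.2968 = 101 × 39.309 ≈ 3970.3 pg/mL.

3970 pg/mL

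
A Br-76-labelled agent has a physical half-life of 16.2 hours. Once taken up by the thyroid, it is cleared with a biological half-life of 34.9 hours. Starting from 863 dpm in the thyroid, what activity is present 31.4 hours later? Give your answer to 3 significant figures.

121 dpm

1/t_eff = 1/t_phys + 1/t_biol = 1/16.2 + 1/34.9 = 0.090382 per hour.
t_eff = 16.2 × 34.9 / (16.2 + 34.9) ≈ 11.064 hours.
Remaining = 863 × (1/2)^(31.4/11.064) = 863 × (1/2)^2.838 ≈ 120.7 dpm.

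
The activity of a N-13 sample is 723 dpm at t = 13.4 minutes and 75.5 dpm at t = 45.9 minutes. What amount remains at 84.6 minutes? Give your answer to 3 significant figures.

Over Δt = 45.9 − 13.4 = 32.5 minutes, the level fell by a factor of 723/75.5 ≈ 9.5762.
n = log₂(9.5762) ≈ 3.2594 half-lives, so t½ = 32.5/3.2594 ≈ 9.971 minutes.
From t = 45.9 to t = 84.6: 75.5 × (1/2)^((84.6−45.9)/9.971) ≈ 5.1236 dpm.

5.12 dpm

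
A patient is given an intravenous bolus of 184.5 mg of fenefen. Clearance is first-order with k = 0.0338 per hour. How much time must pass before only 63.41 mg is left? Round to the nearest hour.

32 hours

t½ = ln 2 / k = 0.69315 / 0.0338 ≈ 20.507 hours.
Fraction remaining = 63.41/184.5 ≈ 0.34369.
n = log₂(184.5/63.41) = ln(2.9096)/ln 2 ≈ 1.5408 half-lives.
t = n × t½ = 1.5408 × 20.507 ≈ 31.598 hours.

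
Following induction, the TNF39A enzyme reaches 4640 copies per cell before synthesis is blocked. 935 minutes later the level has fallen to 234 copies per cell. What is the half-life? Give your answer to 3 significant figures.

A/A₀ = 234/4640 ≈ 0.050431.
n = log₂(19.829) ≈ 4.3095 half-lives elapsed in 935 minutes.
t½ = 935/4.3095 ≈ 216.96 minutes.

217 minutes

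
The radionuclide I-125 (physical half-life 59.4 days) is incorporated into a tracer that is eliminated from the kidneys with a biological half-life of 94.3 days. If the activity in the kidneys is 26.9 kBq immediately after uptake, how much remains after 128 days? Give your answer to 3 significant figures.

2.36 kBq

1/t_eff = 1/t_phys + 1/t_biol = 1/59.4 + 1/94.3 = 0.027439 per day.
t_eff = 59.4 × 94.3 / (59.4 + 94.3) ≈ 36.444 days.
Remaining = 26.9 × (1/2)^(128/36.444) = 26.9 × (1/2)^3.5123 ≈ 2.3575 kBq.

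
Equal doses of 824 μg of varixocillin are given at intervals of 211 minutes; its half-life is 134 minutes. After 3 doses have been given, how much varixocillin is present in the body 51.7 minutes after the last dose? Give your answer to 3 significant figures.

913 μg

The 3 doses were given 473.7, 262.7, 51.7 minutes ago.
Total = 824·(1/2)^(473.7/134) + 824·(1/2)^(262.7/134) + 824·(1/2)^(51.7/134)
      = 71.083 + 211.73 + 630.64 ≈ 913.45 μg.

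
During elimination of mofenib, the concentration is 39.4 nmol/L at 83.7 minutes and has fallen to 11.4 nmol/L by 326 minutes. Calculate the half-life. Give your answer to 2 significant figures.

Over Δt = 326 − 83.7 = 242.3 minutes, the level fell by a factor of 39.4/11.4 ≈ 3.4561.
n = log₂(3.4561) ≈ 1.7892 half-lives, so t½ = 242.3/1.7892 ≈ 135.43 minutes.

140 minutes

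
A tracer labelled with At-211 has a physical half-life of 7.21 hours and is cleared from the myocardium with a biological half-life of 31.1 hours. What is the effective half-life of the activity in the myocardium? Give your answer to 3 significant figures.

5.85 hours

1/t_eff = 1/t_phys + 1/t_biol = 1/7.21 + 1/31.1 = 0.17085 per hour.
t_eff = 7.21 × 31.1 / (7.21 + 31.1) ≈ 5.8531 hours.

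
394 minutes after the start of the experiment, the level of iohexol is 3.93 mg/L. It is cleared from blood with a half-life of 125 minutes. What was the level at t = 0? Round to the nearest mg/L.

Number of half-lives elapsed: n = 394/125 ≈ 3.152.
A₀ = A × 2^n = 3.93 × 2^3.152 = 3.93 × 8.8889 ≈ 34.933 mg/L.

35 mg/L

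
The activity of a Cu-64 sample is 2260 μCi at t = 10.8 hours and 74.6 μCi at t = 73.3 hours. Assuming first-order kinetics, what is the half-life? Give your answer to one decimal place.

Over Δt = 73.3 − 10.8 = 62.5 hours, the level fell by a factor of 2260/74.6 ≈ 30.295.
n = log₂(30.295) ≈ 4.921 half-lives, so t½ = 62.5/4.921 ≈ 12.701 hours.

12.7 hours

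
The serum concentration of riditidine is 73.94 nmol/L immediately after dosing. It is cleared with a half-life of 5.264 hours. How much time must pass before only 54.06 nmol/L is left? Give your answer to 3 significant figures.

2.38 hours

Fraction remaining = 54.06/73.94 ≈ 0.73113.
n = log₂(73.94/54.06) = ln(1.3677)/ln 2 ≈ 0.45179 half-lives.
t = n × t½ = 0.45179 × 5.264 ≈ 2.3782 hours.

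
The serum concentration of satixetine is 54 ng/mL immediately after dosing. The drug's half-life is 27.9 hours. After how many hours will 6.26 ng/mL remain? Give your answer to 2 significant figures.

87 hours

Fraction remaining = 6.26/54 ≈ 0.11593.
n = log₂(54/6.26) = ln(8.6262)/ln 2 ≈ 3.1087 half-lives.
t = n × t½ = 3.1087 × 27.9 ≈ 86.733 hours.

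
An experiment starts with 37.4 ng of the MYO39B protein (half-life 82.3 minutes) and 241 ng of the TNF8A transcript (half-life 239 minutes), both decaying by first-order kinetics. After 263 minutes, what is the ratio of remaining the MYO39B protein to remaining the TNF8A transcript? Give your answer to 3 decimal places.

MYO39B protein: 37.4 × (1/2)^(263/82.3) = 37.4 × (1/2)^3.1956 ≈ 4.0822 ng.
TNF8A transcript: 241 × (1/2)^(263/239) = 241 × (1/2)^1.1004 ≈ 112.4 ng.
Ratio ≈ 4.0822 / 112.4 ≈ 0.036319.

0.036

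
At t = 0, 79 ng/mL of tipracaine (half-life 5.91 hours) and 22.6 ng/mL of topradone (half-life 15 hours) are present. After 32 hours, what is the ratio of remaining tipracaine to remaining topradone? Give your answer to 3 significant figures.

tipracaine: 79 × (1/2)^(32/5.91) = 79 × (1/2)^5.4146 ≈ 1.8522 ng/mL.
topradone: 22.6 × (1/2)^(32/15) = 22.6 × (1/2)^2.1333 ≈ 5.1512 ng/mL.
Ratio ≈ 1.8522 / 5.1512 ≈ 0.35956.

0.360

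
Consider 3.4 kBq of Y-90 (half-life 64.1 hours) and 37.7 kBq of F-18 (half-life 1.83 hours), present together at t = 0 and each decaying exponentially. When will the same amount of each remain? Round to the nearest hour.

7 hours

Set 3.4·(1/2)^(t/64.1) = 37.7·(1/2)^(t/1.83).
Taking log₂: log₂(3.4/37.7) = t·(1/64.1 − 1/1.83).
log₂(0.090186) = -3.471; 1/64.1 − 1/1.83 = -0.53085.
t = -3.471 / -0.53085 ≈ 6.5385 hours.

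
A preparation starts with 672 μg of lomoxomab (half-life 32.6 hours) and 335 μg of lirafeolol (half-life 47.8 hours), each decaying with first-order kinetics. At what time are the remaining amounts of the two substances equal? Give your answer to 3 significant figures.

103 hours

Set 672·(1/2)^(t/32.6) = 335·(1/2)^(t/47.8).
Taking log₂: log₂(672/335) = t·(1/32.6 − 1/47.8).
log₂(2.006) = 1.0043; 1/32.6 − 1/47.8 = 0.0097543.
t = 1.0043 / 0.0097543 ≈ 102.96 hours.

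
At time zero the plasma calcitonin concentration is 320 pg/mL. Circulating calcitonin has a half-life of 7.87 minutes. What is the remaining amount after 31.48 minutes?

20 pg/mL

Elapsed time is 4 half-lives (31.48/7.87).
Each half-life halves the amount: 320 × (1/2)^4 = 320/16 = 20 pg/mL.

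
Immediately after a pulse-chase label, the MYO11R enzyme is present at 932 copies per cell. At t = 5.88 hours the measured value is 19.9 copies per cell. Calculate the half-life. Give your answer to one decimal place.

1.1 hours

A/A₀ = 19.9/932 ≈ 0.021352.
n = log₂(46.834) ≈ 5.5495 half-lives elapsed in 5.88 hours.
t½ = 5.88/5.5495 ≈ 1.0596 hours.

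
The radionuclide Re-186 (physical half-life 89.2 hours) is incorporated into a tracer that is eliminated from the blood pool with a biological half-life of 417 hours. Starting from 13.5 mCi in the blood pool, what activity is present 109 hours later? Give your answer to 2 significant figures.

4.8 mCi

1/t_eff = 1/t_phys + 1/t_biol = 1/89.2 + 1/417 = 0.013609 per hour.
t_eff = 89.2 × 417 / (89.2 + 417) ≈ 73.482 hours.
Remaining = 13.5 × (1/2)^(109/73.482) = 13.5 × (1/2)^1.4834 ≈ 4.8283 mCi.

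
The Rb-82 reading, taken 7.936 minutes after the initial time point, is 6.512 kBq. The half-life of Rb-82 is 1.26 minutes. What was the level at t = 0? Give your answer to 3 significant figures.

513 kBq

Number of half-lives elapsed: n = 7.936/1.26 ≈ 6.2984.
A₀ = A × 2^n = 6.512 × 2^6.2984 = 6.512 × 78.707 ≈ 512.54 kBq.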